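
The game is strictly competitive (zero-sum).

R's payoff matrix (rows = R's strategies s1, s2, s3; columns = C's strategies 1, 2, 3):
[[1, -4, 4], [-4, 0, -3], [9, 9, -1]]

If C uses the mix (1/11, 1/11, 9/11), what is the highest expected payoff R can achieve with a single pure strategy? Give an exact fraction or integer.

3

s1: (1)·(1/11) + (-4)·(1/11) + (4)·(9/11) = 3.
s2: (-4)·(1/11) + (0)·(1/11) + (-3)·(9/11) = -31/11.
s3: (9)·(1/11) + (9)·(1/11) + (-1)·(9/11) = 9/11.
The best pure response is s1 with expected payoff 3.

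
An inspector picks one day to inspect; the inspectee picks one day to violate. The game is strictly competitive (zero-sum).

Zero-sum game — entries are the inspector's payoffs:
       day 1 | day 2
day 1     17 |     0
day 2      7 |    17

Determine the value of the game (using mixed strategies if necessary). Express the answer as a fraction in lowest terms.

289/27

Row minima are 0 and 7, so the inspector's maximin is 7; column maxima are 17 and 17, so the inspectee's minimax is 17. These differ, so the equilibrium is in mixed strategies.
Let the inspector play day 1 with probability p. The inspectee is indifferent when 17p + 7(1−p) = 17(1−p), giving p = 10/27.
Let the inspectee play day 1 with probability q. The inspector is indifferent when 17q = 7q + 17(1−q), giving q = 17/27.
The value is 17·(17/27) + (0)·(10/27) = 289/27.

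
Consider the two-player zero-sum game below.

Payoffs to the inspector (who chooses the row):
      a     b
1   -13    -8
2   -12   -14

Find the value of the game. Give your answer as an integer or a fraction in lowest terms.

-86/7

Row minima are -13 and -14, so the inspector's maximin is -13; column maxima are -12 and -8, so the inspectee's minimax is -12. These differ, so the equilibrium is in mixed strategies.
Let the inspector play 1 with probability p. The inspectee is indifferent when −13p − 12(1−p) = −8p − 14(1−p), giving p = 2/7.
Let the inspectee play a with probability q. The inspector is indifferent when −13q − 8(1−q) = −12q − 14(1−q), giving q = 6/7.
The value is -13·(6/7) + (-8)·(1/7) = -86/7.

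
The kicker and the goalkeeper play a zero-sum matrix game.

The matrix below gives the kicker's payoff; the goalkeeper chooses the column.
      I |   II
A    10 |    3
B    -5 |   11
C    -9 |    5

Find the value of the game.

125/23

Row C is strictly dominated by row B, so the kicker never plays it.
The remaining 2×2 game on (A, B) × (I, II) has no saddle point. Let the kicker play A with probability p; indifference gives 10p − 5(1−p) = 3p + 11(1−p), so p = 16/23.
Similarly the goalkeeper's optimal q on I is 8/23, and the value is 10·(8/23) + (3)·(15/23) = 125/23.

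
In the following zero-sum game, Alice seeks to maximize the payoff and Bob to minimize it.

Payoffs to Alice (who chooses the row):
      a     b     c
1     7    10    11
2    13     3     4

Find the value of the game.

109/13

Column c is strictly dominated by b for Bob (it gives Alice more in every row).
The remaining 2×2 game on (1, 2) × (a, b) has no saddle point. Let Alice play 1 with probability p; indifference gives 7p + 13(1−p) = 10p + 3(1−p), so p = 10/13.
Similarly Bob's optimal q on a is 7/13, and the value is 7·(7/13) + (10)·(6/13) = 109/13.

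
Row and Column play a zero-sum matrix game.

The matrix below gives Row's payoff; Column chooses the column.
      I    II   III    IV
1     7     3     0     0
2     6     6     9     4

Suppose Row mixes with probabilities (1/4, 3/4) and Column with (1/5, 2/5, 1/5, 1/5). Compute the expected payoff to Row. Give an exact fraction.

53/10

Against (1/5, 2/5, 1/5, 1/5), each row's expected payoff is 1: 13/5; 2: 31/5.
Taking the (1/4, 3/4)-weighted average: (1/4)·(13/5) + (3/4)·(31/5) = 53/10.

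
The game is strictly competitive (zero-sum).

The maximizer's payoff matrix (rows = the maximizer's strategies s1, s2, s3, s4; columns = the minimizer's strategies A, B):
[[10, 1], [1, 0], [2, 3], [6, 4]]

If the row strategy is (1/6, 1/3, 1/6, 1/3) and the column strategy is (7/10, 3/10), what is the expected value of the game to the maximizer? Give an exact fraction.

Against (7/10, 3/10), each row's expected payoff is s1: 73/10; s2: 7/10; s3: 23/10; s4: 27/5.
Taking the (1/6, 1/3, 1/6, 1/3)-weighted average: (1/6)·(73/10) + (1/3)·(7/10) + (1/6)·(23/10) + (1/3)·(27/5) = 109/30.

109/30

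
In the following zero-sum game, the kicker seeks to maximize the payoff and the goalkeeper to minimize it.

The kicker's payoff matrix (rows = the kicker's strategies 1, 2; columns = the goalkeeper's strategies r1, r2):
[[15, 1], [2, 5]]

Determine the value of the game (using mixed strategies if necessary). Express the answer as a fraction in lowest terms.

73/17

Row minima are 1 and 2, so the kicker's maximin is 2; column maxima are 15 and 5, so the goalkeeper's minimax is 5. These differ, so the equilibrium is in mixed strategies.
Let the kicker play 1 with probability p. The goalkeeper is indifferent when 15p + 2(1−p) = p + 5(1−p), giving p = 3/17.
Let the goalkeeper play r1 with probability q. The kicker is indifferent when 15q + (1−q) = 2q + 5(1−q), giving q = 4/17.
The value is 15·(4/17) + (1)·(13/17) = 73/17.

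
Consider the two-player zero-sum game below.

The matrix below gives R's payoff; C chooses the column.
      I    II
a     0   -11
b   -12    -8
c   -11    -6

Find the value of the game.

Row b is strictly dominated by row c, so R never plays it.
The remaining 2×2 game on (a, c) × (I, II) has no saddle point. Let R play a with probability p; indifference gives −11(1−p) = −11p − 6(1−p), so p = 5/16.
Similarly C's optimal q on I is 5/16, and the value is 0·(5/16) + (-11)·(11/16) = -121/16.

-121/16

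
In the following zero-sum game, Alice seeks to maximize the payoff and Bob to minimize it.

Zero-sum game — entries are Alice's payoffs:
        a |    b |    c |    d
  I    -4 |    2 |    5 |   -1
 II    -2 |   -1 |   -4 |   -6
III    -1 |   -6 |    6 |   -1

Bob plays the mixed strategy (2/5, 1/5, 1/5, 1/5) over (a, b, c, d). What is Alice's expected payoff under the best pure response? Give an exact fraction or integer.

I: (-4)·(2/5) + (2)·(1/5) + (5)·(1/5) + (-1)·(1/5) = -2/5.
II: (-2)·(2/5) + (-1)·(1/5) + (-4)·(1/5) + (-6)·(1/5) = -3.
III: (-1)·(2/5) + (-6)·(1/5) + (6)·(1/5) + (-1)·(1/5) = -3/5.
The best pure response is I with expected payoff -2/5.

-2/5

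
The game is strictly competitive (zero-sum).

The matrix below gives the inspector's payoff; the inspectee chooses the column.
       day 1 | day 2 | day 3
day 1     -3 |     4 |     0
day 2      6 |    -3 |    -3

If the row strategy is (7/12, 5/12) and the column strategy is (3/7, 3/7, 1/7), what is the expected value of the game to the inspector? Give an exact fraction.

Against (3/7, 3/7, 1/7), each row's expected payoff is day 1: 3/7; day 2: 6/7.
Taking the (7/12, 5/12)-weighted average: (7/12)·(3/7) + (5/12)·(6/7) = 17/28.

17/28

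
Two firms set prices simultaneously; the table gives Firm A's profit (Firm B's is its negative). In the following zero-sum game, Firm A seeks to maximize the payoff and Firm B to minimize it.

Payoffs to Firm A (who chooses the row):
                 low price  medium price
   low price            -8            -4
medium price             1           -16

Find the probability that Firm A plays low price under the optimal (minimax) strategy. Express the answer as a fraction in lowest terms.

Row minima are -8 and -16, so Firm A's maximin is -8; column maxima are 1 and -4, so Firm B's minimax is -4. These differ, so the equilibrium is in mixed strategies.
Let Firm A play low price with probability p. Firm B is indifferent when −8p + (1−p) = −4p − 16(1−p), giving p = 17/21.

17/21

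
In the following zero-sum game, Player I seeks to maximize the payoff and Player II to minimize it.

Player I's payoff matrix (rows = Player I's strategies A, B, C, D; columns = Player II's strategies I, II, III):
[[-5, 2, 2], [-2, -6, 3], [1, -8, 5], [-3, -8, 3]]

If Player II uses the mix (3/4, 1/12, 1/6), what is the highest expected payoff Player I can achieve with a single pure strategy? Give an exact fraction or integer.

11/12

A: (-5)·(3/4) + (2)·(1/12) + (2)·(1/6) = -13/4.
B: (-2)·(3/4) + (-6)·(1/12) + (3)·(1/6) = -3/2.
C: (1)·(3/4) + (-8)·(1/12) + (5)·(1/6) = 11/12.
D: (-3)·(3/4) + (-8)·(1/12) + (3)·(1/6) = -29/12.
The best pure response is C with expected payoff 11/12.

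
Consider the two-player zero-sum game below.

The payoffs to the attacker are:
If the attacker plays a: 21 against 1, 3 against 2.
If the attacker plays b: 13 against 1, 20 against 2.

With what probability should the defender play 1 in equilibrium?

17/25

Row minima are 3 and 13, so the attacker's maximin is 13; column maxima are 21 and 20, so the defender's minimax is 20. These differ, so the equilibrium is in mixed strategies.
Let the defender play 1 with probability q. The attacker is indifferent when 21q + 3(1−q) = 13q + 20(1−q), giving q = 17/25.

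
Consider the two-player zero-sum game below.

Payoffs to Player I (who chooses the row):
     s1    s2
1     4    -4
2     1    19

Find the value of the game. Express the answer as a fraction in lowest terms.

Row minima are -4 and 1, so Player I's maximin is 1; column maxima are 4 and 19, so Player II's minimax is 4. These differ, so the equilibrium is in mixed strategies.
Let Player I play 1 with probability p. Player II is indifferent when 4p + (1−p) = −4p + 19(1−p), giving p = 9/13.
Let Player II play s1 with probability q. Player I is indifferent when 4q − 4(1−q) = q + 19(1−q), giving q = 23/26.
The value is 4·(23/26) + (-4)·(3/26) = 40/13.

40/13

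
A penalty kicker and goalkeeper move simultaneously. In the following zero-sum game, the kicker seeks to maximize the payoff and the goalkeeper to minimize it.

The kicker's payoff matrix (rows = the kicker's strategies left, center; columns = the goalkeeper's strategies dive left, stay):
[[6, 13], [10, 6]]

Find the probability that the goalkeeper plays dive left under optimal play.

7/11

Row minima are 6 and 6, so the kicker's maximin is 6; column maxima are 10 and 13, so the goalkeeper's minimax is 10. These differ, so the equilibrium is in mixed strategies.
Let the goalkeeper play dive left with probability q. The kicker is indifferent when 6q + 13(1−q) = 10q + 6(1−q), giving q = 7/11.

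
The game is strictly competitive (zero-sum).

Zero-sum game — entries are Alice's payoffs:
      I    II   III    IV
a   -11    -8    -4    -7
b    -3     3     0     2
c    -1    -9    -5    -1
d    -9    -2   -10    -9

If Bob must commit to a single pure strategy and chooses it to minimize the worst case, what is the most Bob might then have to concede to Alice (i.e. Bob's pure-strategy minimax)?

The worst case (largest entry) in each column is I: -1, II: 3, III: 0, IV: 2.
The best (smallest) of these is -1.

-1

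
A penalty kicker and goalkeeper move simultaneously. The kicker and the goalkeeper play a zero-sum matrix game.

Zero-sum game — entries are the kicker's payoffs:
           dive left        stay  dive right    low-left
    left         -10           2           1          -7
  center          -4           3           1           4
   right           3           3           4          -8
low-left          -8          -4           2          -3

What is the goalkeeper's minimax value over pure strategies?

The worst case (largest entry) in each column is dive left: 3, stay: 3, dive right: 4, low-left: 4.
The best (smallest) of these is 3.

3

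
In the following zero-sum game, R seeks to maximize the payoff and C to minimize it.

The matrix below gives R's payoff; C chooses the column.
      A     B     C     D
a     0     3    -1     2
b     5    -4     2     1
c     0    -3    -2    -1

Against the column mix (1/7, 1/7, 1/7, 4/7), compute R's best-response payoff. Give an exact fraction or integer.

10/7

a: (0)·(1/7) + (3)·(1/7) + (-1)·(1/7) + (2)·(4/7) = 10/7.
b: (5)·(1/7) + (-4)·(1/7) + (2)·(1/7) + (1)·(4/7) = 1.
c: (0)·(1/7) + (-3)·(1/7) + (-2)·(1/7) + (-1)·(4/7) = -9/7.
The best pure response is a with expected payoff 10/7.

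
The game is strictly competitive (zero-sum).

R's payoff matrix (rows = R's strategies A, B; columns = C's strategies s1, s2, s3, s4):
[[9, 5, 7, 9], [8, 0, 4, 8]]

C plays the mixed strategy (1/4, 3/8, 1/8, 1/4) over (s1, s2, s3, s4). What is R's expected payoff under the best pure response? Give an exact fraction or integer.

29/4

A: (9)·(1/4) + (5)·(3/8) + (7)·(1/8) + (9)·(1/4) = 29/4.
B: (8)·(1/4) + (0)·(3/8) + (4)·(1/8) + (8)·(1/4) = 9/2.
The best pure response is A with expected payoff 29/4.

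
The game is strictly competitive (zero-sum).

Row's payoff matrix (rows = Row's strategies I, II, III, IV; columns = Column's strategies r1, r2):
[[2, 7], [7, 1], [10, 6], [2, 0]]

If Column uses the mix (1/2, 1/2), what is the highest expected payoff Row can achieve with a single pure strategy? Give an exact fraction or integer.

8

I: (2)·(1/2) + (7)·(1/2) = 9/2.
II: (7)·(1/2) + (1)·(1/2) = 4.
III: (10)·(1/2) + (6)·(1/2) = 8.
IV: (2)·(1/2) + (0)·(1/2) = 1.
The best pure response is III with expected payoff 8.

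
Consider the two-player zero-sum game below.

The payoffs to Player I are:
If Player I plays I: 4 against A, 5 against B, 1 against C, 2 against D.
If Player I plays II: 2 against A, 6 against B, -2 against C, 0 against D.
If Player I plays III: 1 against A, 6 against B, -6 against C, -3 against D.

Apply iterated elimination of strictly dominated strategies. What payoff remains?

Column B is strictly dominated by A for Player II (4<5, 2<6, 1<6); eliminate B.
Column A is strictly dominated by C for Player II (1<4, -2<2, -6<1); eliminate A.
Column D is strictly dominated by C for Player II (1<2, -2<0, -6<-3); eliminate D.
Row III is strictly dominated by row I (1>-6); eliminate III.
Row II is strictly dominated by row I (1>-2); eliminate II.
Only (I, C) remains, with payoff 1.

1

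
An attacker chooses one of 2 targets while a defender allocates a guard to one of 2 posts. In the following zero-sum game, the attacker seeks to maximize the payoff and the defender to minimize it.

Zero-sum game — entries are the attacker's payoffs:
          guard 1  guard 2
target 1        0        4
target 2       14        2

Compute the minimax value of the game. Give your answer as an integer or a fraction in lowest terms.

Row minima are 0 and 2, so the attacker's maximin is 2; column maxima are 14 and 4, so the defender's minimax is 4. These differ, so the equilibrium is in mixed strategies.
Let the attacker play target 1 with probability p. The defender is indifferent when 14(1−p) = 4p + 2(1−p), giving p = 3/4.
Let the defender play guard 1 with probability q. The attacker is indifferent when 4(1−q) = 14q + 2(1−q), giving q = 1/8.
The value is 0·(1/8) + (4)·(7/8) = 7/2.

7/2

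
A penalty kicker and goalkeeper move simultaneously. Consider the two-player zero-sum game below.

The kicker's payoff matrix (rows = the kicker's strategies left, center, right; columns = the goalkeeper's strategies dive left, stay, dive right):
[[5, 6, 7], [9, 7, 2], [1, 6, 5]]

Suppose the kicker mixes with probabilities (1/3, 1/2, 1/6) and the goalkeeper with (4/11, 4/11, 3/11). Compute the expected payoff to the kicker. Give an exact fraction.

383/66

Against (4/11, 4/11, 3/11), each row's expected payoff is left: 65/11; center: 70/11; right: 43/11.
Taking the (1/3, 1/2, 1/6)-weighted average: (1/3)·(65/11) + (1/2)·(70/11) + (1/6)·(43/11) = 383/66.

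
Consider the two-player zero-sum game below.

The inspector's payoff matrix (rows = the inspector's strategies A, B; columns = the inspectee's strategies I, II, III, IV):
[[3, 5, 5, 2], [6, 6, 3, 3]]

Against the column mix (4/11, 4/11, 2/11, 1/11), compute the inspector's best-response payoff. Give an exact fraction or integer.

57/11

A: (3)·(4/11) + (5)·(4/11) + (5)·(2/11) + (2)·(1/11) = 4.
B: (6)·(4/11) + (6)·(4/11) + (3)·(2/11) + (3)·(1/11) = 57/11.
The best pure response is B with expected payoff 57/11.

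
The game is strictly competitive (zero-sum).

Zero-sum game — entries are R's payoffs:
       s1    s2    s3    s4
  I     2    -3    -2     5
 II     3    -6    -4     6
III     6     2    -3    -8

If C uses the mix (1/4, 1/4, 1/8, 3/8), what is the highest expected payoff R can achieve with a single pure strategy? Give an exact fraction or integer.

I: (2)·(1/4) + (-3)·(1/4) + (-2)·(1/8) + (5)·(3/8) = 11/8.
II: (3)·(1/4) + (-6)·(1/4) + (-4)·(1/8) + (6)·(3/8) = 1.
III: (6)·(1/4) + (2)·(1/4) + (-3)·(1/8) + (-8)·(3/8) = -11/8.
The best pure response is I with expected payoff 11/8.

11/8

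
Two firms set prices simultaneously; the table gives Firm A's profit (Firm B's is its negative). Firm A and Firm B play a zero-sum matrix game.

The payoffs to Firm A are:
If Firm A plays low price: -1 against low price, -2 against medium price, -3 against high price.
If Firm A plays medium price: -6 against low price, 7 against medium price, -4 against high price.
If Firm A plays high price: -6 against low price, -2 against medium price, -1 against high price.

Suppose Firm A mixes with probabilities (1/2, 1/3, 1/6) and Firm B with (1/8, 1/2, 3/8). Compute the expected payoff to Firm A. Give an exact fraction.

-17/16

Against (1/8, 1/2, 3/8), each row's expected payoff is low price: -9/4; medium price: 5/4; high price: -17/8.
Taking the (1/2, 1/3, 1/6)-weighted average: (1/2)·(-9/4) + (1/3)·(5/4) + (1/6)·(-17/8) = -17/16.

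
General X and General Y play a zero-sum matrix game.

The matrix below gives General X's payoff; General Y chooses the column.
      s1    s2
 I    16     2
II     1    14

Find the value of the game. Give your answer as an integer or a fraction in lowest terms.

74/9

Row minima are 2 and 1, so General X's maximin is 2; column maxima are 16 and 14, so General Y's minimax is 14. These differ, so the equilibrium is in mixed strategies.
Let General X play I with probability p. General Y is indifferent when 16p + (1−p) = 2p + 14(1−p), giving p = 13/27.
Let General Y play s1 with probability q. General X is indifferent when 16q + 2(1−q) = q + 14(1−q), giving q = 4/9.
The value is 16·(4/9) + (2)·(5/9) = 74/9.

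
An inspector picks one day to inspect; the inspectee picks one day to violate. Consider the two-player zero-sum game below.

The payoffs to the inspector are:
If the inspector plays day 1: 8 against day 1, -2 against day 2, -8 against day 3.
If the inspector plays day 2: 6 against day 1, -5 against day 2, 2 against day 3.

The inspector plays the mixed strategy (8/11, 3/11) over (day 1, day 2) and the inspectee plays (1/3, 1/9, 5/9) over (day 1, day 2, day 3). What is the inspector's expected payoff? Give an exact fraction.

Against (1/3, 1/9, 5/9), each row's expected payoff is day 1: -2; day 2: 23/9.
Taking the (8/11, 3/11)-weighted average: (8/11)·(-2) + (3/11)·(23/9) = -25/33.

-25/33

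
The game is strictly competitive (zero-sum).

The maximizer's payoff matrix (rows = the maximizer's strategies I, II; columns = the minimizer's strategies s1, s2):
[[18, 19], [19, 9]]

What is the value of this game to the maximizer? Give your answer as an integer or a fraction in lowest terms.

Row minima are 18 and 9, so the maximizer's maximin is 18; column maxima are 19 and 19, so the minimizer's minimax is 19. These differ, so the equilibrium is in mixed strategies.
Let the maximizer play I with probability p. The minimizer is indifferent when 18p + 19(1−p) = 19p + 9(1−p), giving p = 10/11.
Let the minimizer play s1 with probability q. The maximizer is indifferent when 18q + 19(1−q) = 19q + 9(1−q), giving q = 10/11.
The value is 18·(10/11) + (19)·(1/11) = 199/11.

199/11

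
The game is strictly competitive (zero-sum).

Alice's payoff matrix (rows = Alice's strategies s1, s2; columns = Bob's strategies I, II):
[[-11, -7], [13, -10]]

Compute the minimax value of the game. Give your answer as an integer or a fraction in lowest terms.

-67/9

Row minima are -11 and -10, so Alice's maximin is -10; column maxima are 13 and -7, so Bob's minimax is -7. These differ, so the equilibrium is in mixed strategies.
Let Alice play s1 with probability p. Bob is indifferent when −11p + 13(1−p) = −7p − 10(1−p), giving p = 23/27.
Let Bob play I with probability q. Alice is indifferent when −11q − 7(1−q) = 13q − 10(1−q), giving q = 1/9.
The value is -11·(1/9) + (-7)·(8/9) = -67/9.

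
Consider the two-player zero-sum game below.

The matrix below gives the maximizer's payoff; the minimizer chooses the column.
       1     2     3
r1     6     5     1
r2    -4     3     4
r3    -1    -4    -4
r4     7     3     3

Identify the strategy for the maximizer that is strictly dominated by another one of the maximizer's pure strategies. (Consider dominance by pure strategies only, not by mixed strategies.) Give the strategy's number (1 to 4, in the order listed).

3

Compare r3 with r1: 6 > -1, 5 > -4, 1 > -4.
So r1 strictly dominates r3 for the maximizer; r3 is strictly dominated.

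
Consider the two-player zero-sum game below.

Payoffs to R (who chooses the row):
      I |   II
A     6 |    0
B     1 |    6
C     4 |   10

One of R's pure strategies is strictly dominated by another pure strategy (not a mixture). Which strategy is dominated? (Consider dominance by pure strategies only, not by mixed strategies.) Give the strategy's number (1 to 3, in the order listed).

2

Compare B with C: 4 > 1, 10 > 6.
So C strictly dominates B for R; B is strictly dominated.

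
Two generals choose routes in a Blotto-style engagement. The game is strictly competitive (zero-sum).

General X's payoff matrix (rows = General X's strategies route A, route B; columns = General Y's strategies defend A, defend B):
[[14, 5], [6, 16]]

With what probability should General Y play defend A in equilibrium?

11/19

Row minima are 5 and 6, so General X's maximin is 6; column maxima are 14 and 16, so General Y's minimax is 14. These differ, so the equilibrium is in mixed strategies.
Let General Y play defend A with probability q. General X is indifferent when 14q + 5(1−q) = 6q + 16(1−q), giving q = 11/19.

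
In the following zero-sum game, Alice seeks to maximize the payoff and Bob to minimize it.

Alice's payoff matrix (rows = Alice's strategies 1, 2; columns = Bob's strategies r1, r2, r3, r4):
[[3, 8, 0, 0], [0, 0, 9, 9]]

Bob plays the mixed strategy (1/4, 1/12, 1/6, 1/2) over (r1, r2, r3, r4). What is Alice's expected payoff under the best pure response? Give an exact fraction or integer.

1: (3)·(1/4) + (8)·(1/12) + (0)·(1/6) + (0)·(1/2) = 17/12.
2: (0)·(1/4) + (0)·(1/12) + (9)·(1/6) + (9)·(1/2) = 6.
The best pure response is 2 with expected payoff 6.

6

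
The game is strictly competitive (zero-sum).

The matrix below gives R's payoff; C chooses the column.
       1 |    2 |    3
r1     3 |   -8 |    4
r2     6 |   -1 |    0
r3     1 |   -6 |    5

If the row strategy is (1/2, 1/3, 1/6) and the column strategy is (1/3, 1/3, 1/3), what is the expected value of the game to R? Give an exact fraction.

7/18

Against (1/3, 1/3, 1/3), each row's expected payoff is r1: -1/3; r2: 5/3; r3: 0.
Taking the (1/2, 1/3, 1/6)-weighted average: (1/2)·(-1/3) + (1/3)·(5/3) + (1/6)·(0) = 7/18.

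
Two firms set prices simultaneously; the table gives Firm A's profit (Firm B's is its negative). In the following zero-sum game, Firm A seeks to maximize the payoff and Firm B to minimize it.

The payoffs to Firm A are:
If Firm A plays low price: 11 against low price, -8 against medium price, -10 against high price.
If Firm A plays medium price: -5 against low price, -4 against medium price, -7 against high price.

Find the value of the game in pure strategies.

-7

Row minima: -10, -7 → Firm A's maximin is -7.
Column maxima: 11, -4, -7 → Firm B's minimax is -7.
They coincide at (medium price, high price), so the value is -7.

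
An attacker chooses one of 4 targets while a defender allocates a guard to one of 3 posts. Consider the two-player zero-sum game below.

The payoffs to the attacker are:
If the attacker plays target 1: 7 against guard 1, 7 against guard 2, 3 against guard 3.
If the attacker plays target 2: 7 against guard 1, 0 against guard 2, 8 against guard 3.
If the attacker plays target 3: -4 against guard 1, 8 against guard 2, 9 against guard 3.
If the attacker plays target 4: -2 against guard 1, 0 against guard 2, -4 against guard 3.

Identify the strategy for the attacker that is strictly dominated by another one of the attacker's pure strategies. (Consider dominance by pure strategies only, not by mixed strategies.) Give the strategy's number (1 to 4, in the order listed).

Compare target 4 with target 1: 7 > -2, 7 > 0, 3 > -4.
So target 1 strictly dominates target 4 for the attacker; target 4 is strictly dominated.

4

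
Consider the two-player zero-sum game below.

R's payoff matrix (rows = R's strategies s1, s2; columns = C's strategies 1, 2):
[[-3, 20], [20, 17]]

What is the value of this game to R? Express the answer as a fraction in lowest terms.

451/26

Row minima are -3 and 17, so R's maximin is 17; column maxima are 20 and 20, so C's minimax is 20. These differ, so the equilibrium is in mixed strategies.
Let R play s1 with probability p. C is indifferent when −3p + 20(1−p) = 20p + 17(1−p), giving p = 3/26.
Let C play 1 with probability q. R is indifferent when −3q + 20(1−q) = 20q + 17(1−q), giving q = 3/26.
The value is -3·(3/26) + (20)·(23/26) = 451/26.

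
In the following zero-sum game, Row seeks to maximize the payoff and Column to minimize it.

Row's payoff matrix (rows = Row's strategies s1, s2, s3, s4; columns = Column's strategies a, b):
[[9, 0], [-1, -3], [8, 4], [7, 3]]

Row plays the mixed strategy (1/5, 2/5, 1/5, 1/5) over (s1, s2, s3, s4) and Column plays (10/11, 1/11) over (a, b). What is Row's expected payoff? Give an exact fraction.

Against (10/11, 1/11), each row's expected payoff is s1: 90/11; s2: -13/11; s3: 84/11; s4: 73/11.
Taking the (1/5, 2/5, 1/5, 1/5)-weighted average: (1/5)·(90/11) + (2/5)·(-13/11) + (1/5)·(84/11) + (1/5)·(73/11) = 221/55.

221/55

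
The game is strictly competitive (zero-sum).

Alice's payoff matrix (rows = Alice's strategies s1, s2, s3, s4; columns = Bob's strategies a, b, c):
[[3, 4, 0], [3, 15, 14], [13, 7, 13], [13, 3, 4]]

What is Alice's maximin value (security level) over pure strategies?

7

The worst-case payoff for each row is s1: 0, s2: 3, s3: 7, s4: 3.
The best of these is 7.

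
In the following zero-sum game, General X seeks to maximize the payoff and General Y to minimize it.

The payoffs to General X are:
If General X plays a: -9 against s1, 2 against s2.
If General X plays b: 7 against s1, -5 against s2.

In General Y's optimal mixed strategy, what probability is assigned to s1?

7/23

Row minima are -9 and -5, so General X's maximin is -5; column maxima are 7 and 2, so General Y's minimax is 2. These differ, so the equilibrium is in mixed strategies.
Let General Y play s1 with probability q. General X is indifferent when −9q + 2(1−q) = 7q − 5(1−q), giving q = 7/23.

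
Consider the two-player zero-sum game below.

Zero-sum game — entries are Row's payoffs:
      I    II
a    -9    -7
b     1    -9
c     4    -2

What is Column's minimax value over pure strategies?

-2

The worst case (largest entry) in each column is I: 4, II: -2.
The best (smallest) of these is -2.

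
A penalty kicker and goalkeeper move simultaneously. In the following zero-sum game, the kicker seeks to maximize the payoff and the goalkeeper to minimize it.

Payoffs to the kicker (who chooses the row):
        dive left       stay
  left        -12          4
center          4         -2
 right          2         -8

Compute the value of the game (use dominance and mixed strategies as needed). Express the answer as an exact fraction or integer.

-4/11

Row right is strictly dominated by row center, so the kicker never plays it.
The remaining 2×2 game on (left, center) × (dive left, stay) has no saddle point. Let the kicker play left with probability p; indifference gives −12p + 4(1−p) = 4p − 2(1−p), so p = 3/11.
Similarly the goalkeeper's optimal q on dive left is 3/11, and the value is -12·(3/11) + (4)·(8/11) = -4/11.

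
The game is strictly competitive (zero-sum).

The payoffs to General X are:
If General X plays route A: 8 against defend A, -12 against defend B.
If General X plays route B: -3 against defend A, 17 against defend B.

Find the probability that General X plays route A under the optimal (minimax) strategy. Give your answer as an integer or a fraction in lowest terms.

1/2

Row minima are -12 and -3, so General X's maximin is -3; column maxima are 8 and 17, so General Y's minimax is 8. These differ, so the equilibrium is in mixed strategies.
Let General X play route A with probability p. General Y is indifferent when 8p − 3(1−p) = −12p + 17(1−p), giving p = 1/2.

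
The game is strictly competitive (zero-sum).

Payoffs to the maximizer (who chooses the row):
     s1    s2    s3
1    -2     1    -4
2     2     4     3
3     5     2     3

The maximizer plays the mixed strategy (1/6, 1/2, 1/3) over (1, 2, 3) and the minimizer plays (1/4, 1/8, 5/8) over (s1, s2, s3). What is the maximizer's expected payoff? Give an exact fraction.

Against (1/4, 1/8, 5/8), each row's expected payoff is 1: -23/8; 2: 23/8; 3: 27/8.
Taking the (1/6, 1/2, 1/3)-weighted average: (1/6)·(-23/8) + (1/2)·(23/8) + (1/3)·(27/8) = 25/12.

25/12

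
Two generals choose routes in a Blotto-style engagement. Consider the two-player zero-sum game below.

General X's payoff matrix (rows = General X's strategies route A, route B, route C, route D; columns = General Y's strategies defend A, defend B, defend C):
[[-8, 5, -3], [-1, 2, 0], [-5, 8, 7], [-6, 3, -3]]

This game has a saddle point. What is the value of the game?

-1

Row minima: -8, -1, -5, -6 → General X's maximin is -1.
Column maxima: -1, 8, 7 → General Y's minimax is -1.
They coincide at (route B, defend A), so the value is -1.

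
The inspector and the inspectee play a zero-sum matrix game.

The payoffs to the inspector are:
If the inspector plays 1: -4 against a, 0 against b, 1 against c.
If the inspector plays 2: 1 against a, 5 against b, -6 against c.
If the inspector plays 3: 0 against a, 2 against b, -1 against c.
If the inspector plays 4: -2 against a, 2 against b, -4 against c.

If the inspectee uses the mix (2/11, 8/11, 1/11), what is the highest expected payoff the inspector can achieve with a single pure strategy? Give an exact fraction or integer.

36/11

1: (-4)·(2/11) + (0)·(8/11) + (1)·(1/11) = -7/11.
2: (1)·(2/11) + (5)·(8/11) + (-6)·(1/11) = 36/11.
3: (0)·(2/11) + (2)·(8/11) + (-1)·(1/11) = 15/11.
4: (-2)·(2/11) + (2)·(8/11) + (-4)·(1/11) = 8/11.
The best pure response is 2 with expected payoff 36/11.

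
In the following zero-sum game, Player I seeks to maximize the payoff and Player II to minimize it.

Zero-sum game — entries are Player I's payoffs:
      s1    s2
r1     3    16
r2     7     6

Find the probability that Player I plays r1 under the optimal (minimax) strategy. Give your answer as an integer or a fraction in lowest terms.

Row minima are 3 and 6, so Player I's maximin is 6; column maxima are 7 and 16, so Player II's minimax is 7. These differ, so the equilibrium is in mixed strategies.
Let Player I play r1 with probability p. Player II is indifferent when 3p + 7(1−p) = 16p + 6(1−p), giving p = 1/14.

1/14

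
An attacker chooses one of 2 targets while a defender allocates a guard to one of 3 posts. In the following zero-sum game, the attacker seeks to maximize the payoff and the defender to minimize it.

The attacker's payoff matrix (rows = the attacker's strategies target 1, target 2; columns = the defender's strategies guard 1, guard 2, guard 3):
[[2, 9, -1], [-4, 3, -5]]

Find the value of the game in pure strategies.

-1

Row minima: -1, -5 → the attacker's maximin is -1.
Column maxima: 2, 9, -1 → the defender's minimax is -1.
They coincide at (target 1, guard 3), so the value is -1.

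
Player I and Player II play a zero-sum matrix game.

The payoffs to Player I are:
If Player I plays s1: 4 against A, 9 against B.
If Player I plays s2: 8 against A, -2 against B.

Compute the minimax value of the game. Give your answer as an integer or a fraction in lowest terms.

Row minima are 4 and -2, so Player I's maximin is 4; column maxima are 8 and 9, so Player II's minimax is 8. These differ, so the equilibrium is in mixed strategies.
Let Player I play s1 with probability p. Player II is indifferent when 4p + 8(1−p) = 9p − 2(1−p), giving p = 2/3.
Let Player II play A with probability q. Player I is indifferent when 4q + 9(1−q) = 8q − 2(1−q), giving q = 11/15.
The value is 4·(11/15) + (9)·(4/15) = 16/3.

16/3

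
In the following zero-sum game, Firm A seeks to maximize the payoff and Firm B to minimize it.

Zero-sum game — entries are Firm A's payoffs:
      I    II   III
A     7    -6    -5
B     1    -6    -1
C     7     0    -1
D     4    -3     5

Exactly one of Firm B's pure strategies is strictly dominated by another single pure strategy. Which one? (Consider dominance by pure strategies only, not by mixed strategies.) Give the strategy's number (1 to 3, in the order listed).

Firm B prefers columns that give Firm A less. Compare I with II: -6 < 7, -6 < 1, 0 < 7, -3 < 4.
So II strictly dominates I for Firm B; I is strictly dominated.

1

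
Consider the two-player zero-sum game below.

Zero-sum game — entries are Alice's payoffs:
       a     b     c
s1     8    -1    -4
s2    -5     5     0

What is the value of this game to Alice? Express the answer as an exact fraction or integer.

Column b is strictly dominated by c for Bob (it gives Alice more in every row).
The remaining 2×2 game on (s1, s2) × (a, c) has no saddle point. Let Alice play s1 with probability p; indifference gives 8p − 5(1−p) = −4p, so p = 5/17.
Similarly Bob's optimal q on a is 4/17, and the value is 8·(4/17) + (-4)·(13/17) = -20/17.

-20/17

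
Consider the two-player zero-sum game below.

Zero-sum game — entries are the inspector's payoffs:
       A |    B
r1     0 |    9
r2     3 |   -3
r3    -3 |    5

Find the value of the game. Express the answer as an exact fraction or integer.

9/5

Row r3 is strictly dominated by row r1, so the inspector never plays it.
The remaining 2×2 game on (r1, r2) × (A, B) has no saddle point. Let the inspector play r1 with probability p; indifference gives 3(1−p) = 9p − 3(1−p), so p = 2/5.
Similarly the inspectee's optimal q on A is 4/5, and the value is 0·(4/5) + (9)·(1/5) = 9/5.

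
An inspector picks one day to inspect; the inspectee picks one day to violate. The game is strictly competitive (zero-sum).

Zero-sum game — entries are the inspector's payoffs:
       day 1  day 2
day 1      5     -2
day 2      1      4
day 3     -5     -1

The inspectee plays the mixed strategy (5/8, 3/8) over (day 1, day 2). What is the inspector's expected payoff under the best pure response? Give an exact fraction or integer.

19/8

day 1: (5)·(5/8) + (-2)·(3/8) = 19/8.
day 2: (1)·(5/8) + (4)·(3/8) = 17/8.
day 3: (-5)·(5/8) + (-1)·(3/8) = -7/2.
The best pure response is day 1 with expected payoff 19/8.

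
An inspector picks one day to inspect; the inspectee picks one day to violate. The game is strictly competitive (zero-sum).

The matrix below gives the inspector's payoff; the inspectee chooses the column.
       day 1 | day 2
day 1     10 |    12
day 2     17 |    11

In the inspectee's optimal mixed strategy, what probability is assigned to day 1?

1/8

Row minima are 10 and 11, so the inspector's maximin is 11; column maxima are 17 and 12, so the inspectee's minimax is 12. These differ, so the equilibrium is in mixed strategies.
Let the inspectee play day 1 with probability q. The inspector is indifferent when 10q + 12(1−q) = 17q + 11(1−q), giving q = 1/8.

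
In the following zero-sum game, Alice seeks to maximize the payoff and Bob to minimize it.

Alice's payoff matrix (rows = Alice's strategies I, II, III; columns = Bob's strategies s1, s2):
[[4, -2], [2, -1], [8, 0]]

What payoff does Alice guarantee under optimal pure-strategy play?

0

Row minima: -2, -1, 0 → Alice's maximin is 0.
Column maxima: 8, 0 → Bob's minimax is 0.
They coincide at (III, s2), so the value is 0.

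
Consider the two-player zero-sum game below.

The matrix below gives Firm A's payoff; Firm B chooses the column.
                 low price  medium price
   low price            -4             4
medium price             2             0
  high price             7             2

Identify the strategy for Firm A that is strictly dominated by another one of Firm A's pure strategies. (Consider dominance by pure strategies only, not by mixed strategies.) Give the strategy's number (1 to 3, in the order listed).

2

Compare medium price with high price: 7 > 2, 2 > 0.
So high price strictly dominates medium price for Firm A; medium price is strictly dominated.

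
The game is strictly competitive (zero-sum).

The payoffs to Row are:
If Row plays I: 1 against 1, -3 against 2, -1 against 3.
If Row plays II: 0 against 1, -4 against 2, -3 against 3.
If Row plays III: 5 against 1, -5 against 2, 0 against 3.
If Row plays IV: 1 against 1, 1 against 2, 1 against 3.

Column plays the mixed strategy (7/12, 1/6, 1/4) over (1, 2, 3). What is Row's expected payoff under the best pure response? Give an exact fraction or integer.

I: (1)·(7/12) + (-3)·(1/6) + (-1)·(1/4) = -1/6.
II: (0)·(7/12) + (-4)·(1/6) + (-3)·(1/4) = -17/12.
III: (5)·(7/12) + (-5)·(1/6) + (0)·(1/4) = 25/12.
IV: (1)·(7/12) + (1)·(1/6) + (1)·(1/4) = 1.
The best pure response is III with expected payoff 25/12.

25/12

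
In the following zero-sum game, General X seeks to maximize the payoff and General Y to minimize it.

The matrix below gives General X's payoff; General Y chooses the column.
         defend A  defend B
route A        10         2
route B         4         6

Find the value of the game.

26/5

Row minima are 2 and 4, so General X's maximin is 4; column maxima are 10 and 6, so General Y's minimax is 6. These differ, so the equilibrium is in mixed strategies.
Let General X play route A with probability p. General Y is indifferent when 10p + 4(1−p) = 2p + 6(1−p), giving p = 1/5.
Let General Y play defend A with probability q. General X is indifferent when 10q + 2(1−q) = 4q + 6(1−q), giving q = 2/5.
The value is 10·(2/5) + (2)·(3/5) = 26/5.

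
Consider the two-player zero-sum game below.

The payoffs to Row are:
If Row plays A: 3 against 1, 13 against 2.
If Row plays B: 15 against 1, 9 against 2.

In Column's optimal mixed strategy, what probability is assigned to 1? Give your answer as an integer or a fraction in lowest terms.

Row minima are 3 and 9, so Row's maximin is 9; column maxima are 15 and 13, so Column's minimax is 13. These differ, so the equilibrium is in mixed strategies.
Let Column play 1 with probability q. Row is indifferent when 3q + 13(1−q) = 15q + 9(1−q), giving q = 1/4.

1/4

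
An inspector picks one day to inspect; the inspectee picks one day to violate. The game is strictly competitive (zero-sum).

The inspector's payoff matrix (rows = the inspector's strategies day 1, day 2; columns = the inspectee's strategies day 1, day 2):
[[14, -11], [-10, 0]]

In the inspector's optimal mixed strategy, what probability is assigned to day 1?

Row minima are -11 and -10, so the inspector's maximin is -10; column maxima are 14 and 0, so the inspectee's minimax is 0. These differ, so the equilibrium is in mixed strategies.
Let the inspector play day 1 with probability p. The inspectee is indifferent when 14p − 10(1−p) = −11p, giving p = 2/7.

2/7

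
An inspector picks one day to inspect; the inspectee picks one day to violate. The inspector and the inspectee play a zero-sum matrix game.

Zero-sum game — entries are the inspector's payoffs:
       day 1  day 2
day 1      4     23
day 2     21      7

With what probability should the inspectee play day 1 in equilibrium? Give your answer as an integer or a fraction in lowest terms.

16/33

Row minima are 4 and 7, so the inspector's maximin is 7; column maxima are 21 and 23, so the inspectee's minimax is 21. These differ, so the equilibrium is in mixed strategies.
Let the inspectee play day 1 with probability q. The inspector is indifferent when 4q + 23(1−q) = 21q + 7(1−q), giving q = 16/33.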